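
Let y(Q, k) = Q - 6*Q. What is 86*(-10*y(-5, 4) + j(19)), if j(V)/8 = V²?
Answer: 226868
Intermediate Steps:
j(V) = 8*V²
y(Q, k) = -5*Q (y(Q, k) = Q - 6*Q = -5*Q)
86*(-10*y(-5, 4) + j(19)) = 86*(-(-50)*(-5) + 8*19²) = 86*(-10*25 + 8*361) = 86*(-250 + 2888) = 86*2638 = 226868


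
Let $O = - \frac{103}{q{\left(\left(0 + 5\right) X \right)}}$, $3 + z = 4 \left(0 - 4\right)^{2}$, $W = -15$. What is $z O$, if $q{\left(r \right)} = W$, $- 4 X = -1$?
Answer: $\frac{6283}{15} \approx 418.87$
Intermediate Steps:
$X = \frac{1}{4}$ ($X = \left(- \frac{1}{4}\right) \left(-1\right) = \frac{1}{4} \approx 0.25$)
$q{\left(r \right)} = -15$
$z = 61$ ($z = -3 + 4 \left(0 - 4\right)^{2} = -3 + 4 \left(-4\right)^{2} = -3 + 4 \cdot 16 = -3 + 64 = 61$)
$O = \frac{103}{15}$ ($O = - \frac{103}{-15} = \left(-103\right) \left(- \frac{1}{15}\right) = \frac{103}{15} \approx 6.8667$)
$z O = 61 \cdot \frac{103}{15} = \frac{6283}{15}$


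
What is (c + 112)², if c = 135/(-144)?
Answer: 3157729/256 ≈ 12335.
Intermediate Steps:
c = -15/16 (c = 135*(-1/144) = -15/16 ≈ -0.93750)
(c + 112)² = (-15/16 + 112)² = (1777/16)² = 3157729/256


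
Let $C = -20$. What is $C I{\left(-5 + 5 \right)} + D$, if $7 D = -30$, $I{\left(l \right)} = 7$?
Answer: $- \frac{1010}{7} \approx -144.29$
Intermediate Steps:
$D = - \frac{30}{7}$ ($D = \frac{1}{7} \left(-30\right) = - \frac{30}{7} \approx -4.2857$)
$C I{\left(-5 + 5 \right)} + D = \left(-20\right) 7 - \frac{30}{7} = -140 - \frac{30}{7} = - \frac{1010}{7}$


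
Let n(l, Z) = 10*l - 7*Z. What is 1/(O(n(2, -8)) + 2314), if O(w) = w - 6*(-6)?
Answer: 1/2426 ≈ 0.00041220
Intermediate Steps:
n(l, Z) = -7*Z + 10*l
O(w) = 36 + w (O(w) = w + 36 = 36 + w)
1/(O(n(2, -8)) + 2314) = 1/((36 + (-7*(-8) + 10*2)) + 2314) = 1/((36 + (56 + 20)) + 2314) = 1/((36 + 76) + 2314) = 1/(112 + 2314) = 1/2426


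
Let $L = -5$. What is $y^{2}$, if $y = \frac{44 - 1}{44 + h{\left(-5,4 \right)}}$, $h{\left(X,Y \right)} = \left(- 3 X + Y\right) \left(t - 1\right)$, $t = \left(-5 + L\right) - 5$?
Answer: $\frac{1849}{67600} \approx 0.027352$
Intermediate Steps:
$t = -15$ ($t = \left(-5 - 5\right) - 5 = -10 - 5 = -15$)
$h{\left(X,Y \right)} = - 16 Y + 48 X$ ($h{\left(X,Y \right)} = \left(- 3 X + Y\right) \left(-15 - 1\right) = \left(Y - 3 X\right) \left(-16\right) = - 16 Y + 48 X$)
$y = - \frac{43}{260}$ ($y = \frac{44 - 1}{44 + \left(\left(-16\right) 4 + 48 \left(-5\right)\right)} = \frac{43}{44 - 304} = \frac{43}{-260} = 43 \left(- \frac{1}{260}\right) = - \frac{43}{260} \approx -0.16538$)
$y^{2} = \left(- \frac{43}{260}\right)^{2} = \frac{1849}{67600}$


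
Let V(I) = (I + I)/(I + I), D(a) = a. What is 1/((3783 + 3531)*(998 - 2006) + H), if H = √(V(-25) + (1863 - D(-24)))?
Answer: -230391/1698560412133 - √118/13588483297064 ≈ -1.3564e-7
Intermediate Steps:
V(I) = 1 (V(I) = (2*I)/((2*I)) = (2*I)*(1/(2*I)) = 1)
H = 4*√118 (H = √(1 + (1863 - 1*(-24))) = √(1 + (1863 + 24)) = √(1 + 1887) = √1888 = 4*√118 ≈ 43.451)
1/((3783 + 3531)*(998 - 2006) + H) = 1/((3783 + 3531)*(998 - 2006) + 4*√118) = 1/(7314*(-1008) + 4*√118) = 1/(-7372512 + 4*√118)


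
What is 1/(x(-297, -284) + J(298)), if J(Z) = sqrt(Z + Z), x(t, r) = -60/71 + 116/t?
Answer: 137360718/66084844997 + 444661569*sqrt(149)/132169689994 ≈ 0.043145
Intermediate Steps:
x(t, r) = -60/71 + 116/t (x(t, r) = -60*1/71 + 116/t = -60/71 + 116/t)
J(Z) = sqrt(2)*sqrt(Z) (J(Z) = sqrt(2*Z) = sqrt(2)*sqrt(Z))
1/(x(-297, -284) + J(298)) = 1/((-60/71 + 116/(-297)) + sqrt(2)*sqrt(298)) = 1/((-60/71 + 116*(-1/297)) + 2*sqrt(149)) = 1/((-60/71 - 116/297) + 2*sqrt(149)) = 1/(-26056/21087 + 2*sqrt(149))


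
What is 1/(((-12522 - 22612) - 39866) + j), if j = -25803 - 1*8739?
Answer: -1/109542 ≈ -9.1289e-6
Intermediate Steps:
j = -34542 (j = -25803 - 8739 = -34542)
1/(((-12522 - 22612) - 39866) + j) = 1/(((-12522 - 22612) - 39866) - 34542) = 1/((-35134 - 39866) - 34542) = 1/(-75000 - 34542) = 1/(-109542) = -1/109542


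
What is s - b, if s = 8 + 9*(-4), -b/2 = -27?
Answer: -82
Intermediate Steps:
b = 54 (b = -2*(-27) = 54)
s = -28 (s = 8 - 36 = -28)
s - b = -28 - 1*54 = -28 - 54 = -82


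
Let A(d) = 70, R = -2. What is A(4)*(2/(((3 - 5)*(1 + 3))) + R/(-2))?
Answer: 105/2 ≈ 52.500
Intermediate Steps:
A(4)*(2/(((3 - 5)*(1 + 3))) + R/(-2)) = 70*(2/(((3 - 5)*(1 + 3))) - 2/(-2)) = 70*(2/((-2*4)) - 2*(-½)) = 70*(2/(-8) + 1) = 70*(2*(-⅛) + 1) = 70*(-¼ + 1) = 70*(¾) = 105/2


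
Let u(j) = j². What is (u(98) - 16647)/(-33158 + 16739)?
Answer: 7043/16419 ≈ 0.42895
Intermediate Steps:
(u(98) - 16647)/(-33158 + 16739) = (98² - 16647)/(-33158 + 16739) = (9604 - 16647)/(-16419) = -7043*(-1/16419) = 7043/16419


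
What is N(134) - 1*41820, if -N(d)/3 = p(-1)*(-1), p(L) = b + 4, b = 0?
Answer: -41808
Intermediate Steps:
p(L) = 4 (p(L) = 0 + 4 = 4)
N(d) = 12 (N(d) = -12*(-1) = -3*(-4) = 12)
N(134) - 1*41820 = 12 - 1*41820 = 12 - 41820 = -41808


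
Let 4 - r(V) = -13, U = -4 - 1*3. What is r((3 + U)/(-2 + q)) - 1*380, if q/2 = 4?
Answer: -363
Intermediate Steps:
q = 8 (q = 2*4 = 8)
U = -7 (U = -4 - 3 = -7)
r(V) = 17 (r(V) = 4 - 1*(-13) = 4 + 13 = 17)
r((3 + U)/(-2 + q)) - 1*380 = 17 - 1*380 = 17 - 380 = -363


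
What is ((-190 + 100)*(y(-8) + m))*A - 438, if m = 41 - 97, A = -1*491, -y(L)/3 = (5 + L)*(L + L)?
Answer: -8838438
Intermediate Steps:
y(L) = -6*L*(5 + L) (y(L) = -3*(5 + L)*(L + L) = -3*(5 + L)*2*L = -6*L*(5 + L))
A = -491
m = -56
((-190 + 100)*(y(-8) + m))*A - 438 = ((-190 + 100)*(-6*(-8)*(5 - 8) - 56))*(-491) - 438 = -90*(-6*(-8)*(-3) - 56)*(-491) - 438 = -90*(-144 - 56)*(-491) - 438 = -90*(-200)*(-491) - 438 = 18000*(-491) - 438 = -8838000 - 438 = -8838438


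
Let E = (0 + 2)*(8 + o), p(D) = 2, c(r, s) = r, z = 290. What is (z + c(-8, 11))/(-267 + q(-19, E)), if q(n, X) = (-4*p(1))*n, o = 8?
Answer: -282/115 ≈ -2.4522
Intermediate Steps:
E = 32 (E = (0 + 2)*(8 + 8) = 2*16 = 32)
q(n, X) = -8*n (q(n, X) = (-4*2)*n = -8*n)
(z + c(-8, 11))/(-267 + q(-19, E)) = (290 - 8)/(-267 - 8*(-19)) = 282/(-267 + 152) = 282/(-115) = 282*(-1/115) = -282/115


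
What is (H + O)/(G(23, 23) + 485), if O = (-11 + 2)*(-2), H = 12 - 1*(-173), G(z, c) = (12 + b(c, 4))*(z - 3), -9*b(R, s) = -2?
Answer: 1827/6565 ≈ 0.27829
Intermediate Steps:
b(R, s) = 2/9 (b(R, s) = -⅑*(-2) = 2/9)
G(z, c) = -110/3 + 110*z/9 (G(z, c) = (12 + 2/9)*(z - 3) = 110*(-3 + z)/9 = -110/3 + 110*z/9)
H = 185 (H = 12 + 173 = 185)
O = 18 (O = -9*(-2) = 18)
(H + O)/(G(23, 23) + 485) = (185 + 18)/((-110/3 + (110/9)*23) + 485) = 203/((-110/3 + 2530/9) + 485) = 203/(2200/9 + 485) = 203/(6565/9) = 203*(9/6565) = 1827/6565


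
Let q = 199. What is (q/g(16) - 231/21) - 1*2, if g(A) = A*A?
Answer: -3129/256 ≈ -12.223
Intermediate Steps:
g(A) = A²
(q/g(16) - 231/21) - 1*2 = (199/(16²) - 231/21) - 1*2 = (199/256 - 231*1/21) - 2 = (199*(1/256) - 11) - 2 = (199/256 - 11) - 2 = -2617/256 - 2 = -3129/256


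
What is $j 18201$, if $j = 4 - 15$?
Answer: $-200211$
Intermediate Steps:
$j = -11$ ($j = 4 - 15 = -11$)
$j 18201 = \left(-11\right) 18201 = -200211$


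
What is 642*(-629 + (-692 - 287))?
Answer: -1032336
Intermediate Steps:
642*(-629 + (-692 - 287)) = 642*(-629 - 979) = 642*(-1608) = -1032336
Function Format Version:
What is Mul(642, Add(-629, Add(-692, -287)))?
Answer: -1032336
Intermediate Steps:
Mul(642, Add(-629, Add(-692, -287))) = Mul(642, Add(-629, -979)) = Mul(642, -1608) = -1032336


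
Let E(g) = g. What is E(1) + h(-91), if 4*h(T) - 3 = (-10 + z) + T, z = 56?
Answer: -19/2 ≈ -9.5000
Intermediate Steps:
h(T) = 49/4 + T/4 (h(T) = 3/4 + ((-10 + 56) + T)/4 = 3/4 + (46 + T)/4 = 3/4 + (23/2 + T/4) = 49/4 + T/4)
E(1) + h(-91) = 1 + (49/4 + (1/4)*(-91)) = 1 + (49/4 - 91/4) = 1 - 21/2 = -19/2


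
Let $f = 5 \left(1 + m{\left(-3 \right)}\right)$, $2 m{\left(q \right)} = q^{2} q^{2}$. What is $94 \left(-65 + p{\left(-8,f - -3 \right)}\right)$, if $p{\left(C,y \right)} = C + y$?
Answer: $12925$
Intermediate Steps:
$m{\left(q \right)} = \frac{q^{4}}{2}$ ($m{\left(q \right)} = \frac{q^{2} q^{2}}{2} = \frac{q^{4}}{2}$)
$f = \frac{415}{2}$ ($f = 5 \left(1 + \frac{\left(-3\right)^{4}}{2}\right) = 5 \left(1 + \frac{1}{2} \cdot 81\right) = 5 \left(1 + \frac{81}{2}\right) = 5 \cdot \frac{83}{2} = \frac{415}{2} \approx 207.5$)
$94 \left(-65 + p{\left(-8,f - -3 \right)}\right) = 94 \left(-65 + \left(-8 + \left(\frac{415}{2} - -3\right)\right)\right) = 94 \left(-65 + \left(-8 + \left(\frac{415}{2} + 3\right)\right)\right) = 94 \left(-65 + \left(-8 + \frac{421}{2}\right)\right) = 94 \left(-65 + \frac{405}{2}\right) = 94 \cdot \frac{275}{2} = 12925$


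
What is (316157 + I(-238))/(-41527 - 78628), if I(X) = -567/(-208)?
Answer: -65761223/24992240 ≈ -2.6313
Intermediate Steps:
I(X) = 567/208 (I(X) = -567*(-1/208) = 567/208)
(316157 + I(-238))/(-41527 - 78628) = (316157 + 567/208)/(-41527 - 78628) = (65761223/208)/(-120155) = (65761223/208)*(-1/120155) = -65761223/24992240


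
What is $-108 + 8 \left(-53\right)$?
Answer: $-532$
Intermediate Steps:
$-108 + 8 \left(-53\right) = -108 - 424 = -532$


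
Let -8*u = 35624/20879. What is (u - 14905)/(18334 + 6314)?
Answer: -25933829/42885466 ≈ -0.60472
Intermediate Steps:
u = -4453/20879 ≈ -0.21328
(u - 14905)/(18334 + 6314) = (-4453/20879 - 14905)/(18334 + 6314) = -311205948/20879/24648 = -311205948/20879*1/24648 = -25933829/42885466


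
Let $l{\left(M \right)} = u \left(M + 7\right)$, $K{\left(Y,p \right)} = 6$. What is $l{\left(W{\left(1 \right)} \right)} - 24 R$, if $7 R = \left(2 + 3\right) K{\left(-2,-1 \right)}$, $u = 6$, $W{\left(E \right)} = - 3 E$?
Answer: $- \frac{552}{7} \approx -78.857$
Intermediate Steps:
$l{\left(M \right)} = 42 + 6 M$ ($l{\left(M \right)} = 6 \left(M + 7\right) = 6 \left(7 + M\right) = 42 + 6 M$)
$R = \frac{30}{7}$ ($R = \frac{\left(2 + 3\right) 6}{7} = \frac{5 \cdot 6}{7} = \frac{1}{7} \cdot 30 = \frac{30}{7} \approx 4.2857$)
$l{\left(W{\left(1 \right)} \right)} - 24 R = \left(42 + 6 \left(\left(-3\right) 1\right)\right) - \frac{720}{7} = \left(42 + 6 \left(-3\right)\right) - \frac{720}{7} = \left(42 - 18\right) - \frac{720}{7} = 24 - \frac{720}{7} = - \frac{552}{7}$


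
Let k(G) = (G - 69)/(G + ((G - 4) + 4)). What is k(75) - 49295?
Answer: -1232374/25 ≈ -49295.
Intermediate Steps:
k(G) = (-69 + G)/(2*G) (k(G) = (-69 + G)/(G + ((-4 + G) + 4)) = (-69 + G)/(G + G) = (-69 + G)/((2*G)) = (-69 + G)*(1/(2*G)) = (-69 + G)/(2*G))
k(75) - 49295 = (1/2)*(-69 + 75)/75 - 49295 = (1/2)*(1/75)*6 - 49295 = 1/25 - 49295 = -1232374/25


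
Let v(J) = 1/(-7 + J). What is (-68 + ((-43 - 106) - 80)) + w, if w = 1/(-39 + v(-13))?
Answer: -231977/781 ≈ -297.03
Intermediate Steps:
w = -20/781 (w = 1/(-39 + 1/(-7 - 13)) = 1/(-39 + 1/(-20)) = 1/(-39 - 1/20) = 1/(-781/20) = -20/781 ≈ -0.025608)
(-68 + ((-43 - 106) - 80)) + w = (-68 + ((-43 - 106) - 80)) - 20/781 = (-68 + (-149 - 80)) - 20/781 = (-68 - 229) - 20/781 = -297 - 20/781 = -231977/781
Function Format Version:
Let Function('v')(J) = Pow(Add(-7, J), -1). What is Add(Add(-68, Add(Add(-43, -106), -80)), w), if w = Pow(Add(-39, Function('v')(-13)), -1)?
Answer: Rational(-231977, 781) ≈ -297.03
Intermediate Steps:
w = Rational(-20, 781) (w = Pow(Add(-39, Pow(Add(-7, -13), -1)), -1) = Pow(Add(-39, Pow(-20, -1)), -1) = Pow(Add(-39, Rational(-1, 20)), -1) = Pow(Rational(-781, 20), -1) = Rational(-20, 781) ≈ -0.025608)
Add(Add(-68, Add(Add(-43, -106), -80)), w) = Add(Add(-68, Add(Add(-43, -106), -80)), Rational(-20, 781)) = Add(Add(-68, Add(-149, -80)), Rational(-20, 781)) = Add(Add(-68, -229), Rational(-20, 781)) = Add(-297, Rational(-20, 781)) = Rational(-231977, 781)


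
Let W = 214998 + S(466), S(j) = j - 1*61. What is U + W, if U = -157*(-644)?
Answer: 316511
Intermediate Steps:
S(j) = -61 + j (S(j) = j - 61 = -61 + j)
U = 101108
W = 215403 (W = 214998 + (-61 + 466) = 214998 + 405 = 215403)
U + W = 101108 + 215403 = 316511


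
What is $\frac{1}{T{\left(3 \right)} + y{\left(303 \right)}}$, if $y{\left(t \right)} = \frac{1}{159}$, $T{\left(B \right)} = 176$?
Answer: $\frac{159}{27985} \approx 0.0056816$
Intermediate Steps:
$y{\left(t \right)} = \frac{1}{159}$
$\frac{1}{T{\left(3 \right)} + y{\left(303 \right)}} = \frac{1}{176 + \frac{1}{159}} = \frac{1}{\frac{27985}{159}} = \frac{159}{27985}$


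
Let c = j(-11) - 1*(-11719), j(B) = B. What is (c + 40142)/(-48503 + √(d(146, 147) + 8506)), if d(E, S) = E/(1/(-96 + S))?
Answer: -2514880550/2352525057 - 207400*√997/2352525057 ≈ -1.0718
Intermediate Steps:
d(E, S) = E*(-96 + S)
c = 11708 (c = -11 - 1*(-11719) = -11 + 11719 = 11708)
(c + 40142)/(-48503 + √(d(146, 147) + 8506)) = (11708 + 40142)/(-48503 + √(146*(-96 + 147) + 8506)) = 51850/(-48503 + √(146*51 + 8506)) = 51850/(-48503 + √(7446 + 8506)) = 51850/(-48503 + √15952) = 51850/(-48503 + 4*√997)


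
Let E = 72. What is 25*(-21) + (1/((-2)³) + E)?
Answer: -3625/8 ≈ -453.13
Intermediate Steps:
25*(-21) + (1/((-2)³) + E) = 25*(-21) + (1/((-2)³) + 72) = -525 + (1/(-8) + 72) = -525 + (-⅛ + 72) = -525 + 575/8 = -3625/8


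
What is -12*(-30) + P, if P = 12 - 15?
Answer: 357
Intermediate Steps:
P = -3
-12*(-30) + P = -12*(-30) - 3 = 360 - 3 = 357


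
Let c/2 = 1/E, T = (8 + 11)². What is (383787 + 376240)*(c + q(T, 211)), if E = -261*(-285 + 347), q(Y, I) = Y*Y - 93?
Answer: 25832943772199/261 ≈ 9.8977e+10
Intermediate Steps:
T = 361 (T = 19² = 361)
q(Y, I) = -93 + Y² (q(Y, I) = Y² - 93 = -93 + Y²)
E = -16182 (E = -261*62 = -16182)
c = -1/8091 (c = 2/(-16182) = 2*(-1/16182) = -1/8091 ≈ -0.00012359)
(383787 + 376240)*(c + q(T, 211)) = (383787 + 376240)*(-1/8091 + (-93 + 361²)) = 760027*(-1/8091 + (-93 + 130321)) = 760027*(-1/8091 + 130228) = 760027*(1053674747/8091) = 25832943772199/261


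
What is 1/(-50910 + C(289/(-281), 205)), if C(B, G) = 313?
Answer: -1/50597 ≈ -1.9764e-5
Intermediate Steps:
1/(-50910 + C(289/(-281), 205)) = 1/(-50910 + 313) = 1/(-50597) = -1/50597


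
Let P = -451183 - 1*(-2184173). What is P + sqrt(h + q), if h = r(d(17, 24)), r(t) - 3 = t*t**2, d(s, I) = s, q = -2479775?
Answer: 1732990 + I*sqrt(2474859) ≈ 1.733e+6 + 1573.2*I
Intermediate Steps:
P = 1732990 (P = -451183 + 2184173 = 1732990)
r(t) = 3 + t**3 (r(t) = 3 + t*t**2 = 3 + t**3)
h = 4916 (h = 3 + 17**3 = 3 + 4913 = 4916)
P + sqrt(h + q) = 1732990 + sqrt(4916 - 2479775) = 1732990 + sqrt(-2474859) = 1732990 + I*sqrt(2474859)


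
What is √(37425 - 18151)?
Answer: √19274 ≈ 138.83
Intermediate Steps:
√(37425 - 18151) = √19274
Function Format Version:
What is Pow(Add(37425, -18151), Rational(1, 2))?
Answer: Pow(19274, Rational(1, 2)) ≈ 138.83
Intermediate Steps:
Pow(Add(37425, -18151), Rational(1, 2)) = Pow(19274, Rational(1, 2))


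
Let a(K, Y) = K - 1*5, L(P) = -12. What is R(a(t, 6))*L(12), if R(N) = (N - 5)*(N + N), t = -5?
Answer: -3600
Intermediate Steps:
a(K, Y) = -5 + K (a(K, Y) = K - 5 = -5 + K)
R(N) = 2*N*(-5 + N) (R(N) = (-5 + N)*(2*N) = 2*N*(-5 + N))
R(a(t, 6))*L(12) = (2*(-5 - 5)*(-5 + (-5 - 5)))*(-12) = (2*(-10)*(-5 - 10))*(-12) = (2*(-10)*(-15))*(-12) = 300*(-12) = -3600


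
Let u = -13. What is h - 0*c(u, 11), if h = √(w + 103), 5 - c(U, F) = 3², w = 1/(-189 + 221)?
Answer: √6594/8 ≈ 10.150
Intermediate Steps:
w = 1/32 ≈ 0.031250
c(U, F) = -4 (c(U, F) = 5 - 1*3² = 5 - 1*9 = 5 - 9 = -4)
h = √6594/8 (h = √(1/32 + 103) = √(3297/32) = √6594/8 ≈ 10.150)
h - 0*c(u, 11) = √6594/8 - 0*(-4) = √6594/8 - 390*0 = √6594/8 + 0 = √6594/8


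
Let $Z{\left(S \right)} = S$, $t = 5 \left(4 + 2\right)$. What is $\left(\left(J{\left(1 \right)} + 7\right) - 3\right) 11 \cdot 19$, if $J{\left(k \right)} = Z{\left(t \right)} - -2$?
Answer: $7524$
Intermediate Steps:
$t = 30$ ($t = 5 \cdot 6 = 30$)
$J{\left(k \right)} = 32$ ($J{\left(k \right)} = 30 - -2 = 30 + 2 = 32$)
$\left(\left(J{\left(1 \right)} + 7\right) - 3\right) 11 \cdot 19 = \left(\left(32 + 7\right) - 3\right) 11 \cdot 19 = \left(39 - 3\right) 11 \cdot 19 = 36 \cdot 11 \cdot 19 = 396 \cdot 19 = 7524$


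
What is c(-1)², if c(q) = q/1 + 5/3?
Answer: 4/9 ≈ 0.44444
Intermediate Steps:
c(q) = 5/3 + q (c(q) = q*1 + 5*(⅓) = q + 5/3 = 5/3 + q)
c(-1)² = (5/3 - 1)² = (⅔)² = 4/9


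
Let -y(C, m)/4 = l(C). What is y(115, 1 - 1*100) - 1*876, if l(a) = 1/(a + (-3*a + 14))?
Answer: -47303/54 ≈ -875.98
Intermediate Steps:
l(a) = 1/(14 - 2*a) (l(a) = 1/(a + (14 - 3*a)) = 1/(14 - 2*a))
y(C, m) = 4/(-14 + 2*C) (y(C, m) = -(-4)/(-14 + 2*C) = 4/(-14 + 2*C))
y(115, 1 - 1*100) - 1*876 = 2/(-7 + 115) - 1*876 = 2/108 - 876 = 2*(1/108) - 876 = 1/54 - 876 = -47303/54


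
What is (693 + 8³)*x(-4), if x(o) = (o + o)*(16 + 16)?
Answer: -308480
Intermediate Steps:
x(o) = 64*o (x(o) = (2*o)*32 = 64*o)
(693 + 8³)*x(-4) = (693 + 8³)*(64*(-4)) = (693 + 512)*(-256) = 1205*(-256) = -308480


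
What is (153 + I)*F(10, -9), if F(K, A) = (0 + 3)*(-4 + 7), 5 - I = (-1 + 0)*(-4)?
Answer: 1386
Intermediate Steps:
I = 1 (I = 5 - (-1 + 0)*(-4) = 5 - (-1)*(-4) = 5 - 1*4 = 5 - 4 = 1)
F(K, A) = 9 (F(K, A) = 3*3 = 9)
(153 + I)*F(10, -9) = (153 + 1)*9 = 154*9 = 1386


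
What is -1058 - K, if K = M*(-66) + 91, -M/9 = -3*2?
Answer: 2415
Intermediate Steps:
M = 54 (M = -(-27)*2 = -9*(-6) = 54)
K = -3473 (K = 54*(-66) + 91 = -3564 + 91 = -3473)
-1058 - K = -1058 - 1*(-3473) = -1058 + 3473 = 2415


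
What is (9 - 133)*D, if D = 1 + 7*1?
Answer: -992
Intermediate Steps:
D = 8 (D = 1 + 7 = 8)
(9 - 133)*D = (9 - 133)*8 = -124*8 = -992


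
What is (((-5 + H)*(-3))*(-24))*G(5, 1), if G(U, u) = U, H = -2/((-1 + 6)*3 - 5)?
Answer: -1872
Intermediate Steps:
H = -⅕ (H = -2/(5*3 - 5) = -2/(15 - 5) = -2/10 = -2*⅒ = -⅕ ≈ -0.20000)
(((-5 + H)*(-3))*(-24))*G(5, 1) = (((-5 - ⅕)*(-3))*(-24))*5 = (-26/5*(-3)*(-24))*5 = ((78/5)*(-24))*5 = -1872/5*5 = -1872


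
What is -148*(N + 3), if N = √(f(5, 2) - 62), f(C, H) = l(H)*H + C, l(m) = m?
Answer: -444 - 148*I*√53 ≈ -444.0 - 1077.5*I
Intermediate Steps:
f(C, H) = C + H² (f(C, H) = H*H + C = H² + C = C + H²)
N = I*√53 (N = √((5 + 2²) - 62) = √((5 + 4) - 62) = √(9 - 62) = √(-53) = I*√53 ≈ 7.2801*I)
-148*(N + 3) = -148*(I*√53 + 3) = -148*(3 + I*√53) = -444 - 148*I*√53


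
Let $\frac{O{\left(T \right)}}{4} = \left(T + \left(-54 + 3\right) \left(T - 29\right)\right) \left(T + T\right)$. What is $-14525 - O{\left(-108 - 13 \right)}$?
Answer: $7273547$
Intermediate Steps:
$O{\left(T \right)} = 8 T \left(1479 - 50 T\right)$ ($O{\left(T \right)} = 4 \left(T + \left(-54 + 3\right) \left(T - 29\right)\right) \left(T + T\right) = 4 \left(T - 51 \left(-29 + T\right)\right) 2 T = 4 \left(T - \left(-1479 + 51 T\right)\right) 2 T = 4 \left(1479 - 50 T\right) 2 T = 4 \cdot 2 T \left(1479 - 50 T\right) = 8 T \left(1479 - 50 T\right)$)
$-14525 - O{\left(-108 - 13 \right)} = -14525 - 8 \left(-108 - 13\right) \left(1479 - 50 \left(-108 - 13\right)\right) = -14525 - 8 \left(-121\right) \left(1479 - -6050\right) = -14525 - 8 \left(-121\right) \left(1479 + 6050\right) = -14525 - 8 \left(-121\right) 7529 = -14525 - -7288072 = -14525 + 7288072 = 7273547$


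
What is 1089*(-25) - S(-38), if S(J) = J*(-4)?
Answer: -27377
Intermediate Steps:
S(J) = -4*J
1089*(-25) - S(-38) = 1089*(-25) - (-4)*(-38) = -27225 - 1*152 = -27225 - 152 = -27377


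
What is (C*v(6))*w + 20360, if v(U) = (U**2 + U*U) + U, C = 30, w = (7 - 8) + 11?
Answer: 43760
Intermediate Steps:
w = 10 (w = -1 + 11 = 10)
v(U) = U + 2*U**2 (v(U) = (U**2 + U**2) + U = 2*U**2 + U = U + 2*U**2)
(C*v(6))*w + 20360 = (30*(6*(1 + 2*6)))*10 + 20360 = (30*(6*(1 + 12)))*10 + 20360 = (30*(6*13))*10 + 20360 = (30*78)*10 + 20360 = 2340*10 + 20360 = 23400 + 20360 = 43760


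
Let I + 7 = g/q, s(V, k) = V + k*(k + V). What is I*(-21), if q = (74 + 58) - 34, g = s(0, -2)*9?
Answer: 975/7 ≈ 139.29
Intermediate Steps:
s(V, k) = V + k*(V + k)
g = 36 (g = (0 + (-2)² + 0*(-2))*9 = (0 + 4 + 0)*9 = 4*9 = 36)
q = 98 (q = 132 - 34 = 98)
I = -325/49 (I = -7 + 36/98 = -7 + 36*(1/98) = -7 + 18/49 = -325/49 ≈ -6.6327)
I*(-21) = -325/49*(-21) = 975/7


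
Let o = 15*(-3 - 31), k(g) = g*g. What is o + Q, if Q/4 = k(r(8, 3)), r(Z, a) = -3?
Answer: -474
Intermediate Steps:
k(g) = g**2
o = -510 (o = 15*(-34) = -510)
Q = 36 (Q = 4*(-3)**2 = 4*9 = 36)
o + Q = -510 + 36 = -474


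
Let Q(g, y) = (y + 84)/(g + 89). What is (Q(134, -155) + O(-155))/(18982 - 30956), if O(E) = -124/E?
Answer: -537/13351010 ≈ -4.0222e-5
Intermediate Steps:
Q(g, y) = (84 + y)/(89 + g)
(Q(134, -155) + O(-155))/(18982 - 30956) = ((84 - 155)/(89 + 134) - 124/(-155))/(18982 - 30956) = (-71/223 - 124*(-1/155))/(-11974) = ((1/223)*(-71) + ⅘)*(-1/11974) = (-71/223 + ⅘)*(-1/11974) = (537/1115)*(-1/11974) = -537/13351010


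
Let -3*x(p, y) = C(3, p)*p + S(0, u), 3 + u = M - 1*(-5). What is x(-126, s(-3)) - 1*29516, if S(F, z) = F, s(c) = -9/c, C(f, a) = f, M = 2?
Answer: -29390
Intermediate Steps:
u = 4 (u = -3 + (2 - 1*(-5)) = -3 + (2 + 5) = -3 + 7 = 4)
x(p, y) = -p (x(p, y) = -(3*p + 0)/3 = -p)
x(-126, s(-3)) - 1*29516 = -1*(-126) - 1*29516 = 126 - 29516 = -29390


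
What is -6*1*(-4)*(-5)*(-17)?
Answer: 2040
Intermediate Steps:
-6*1*(-4)*(-5)*(-17) = -(-24)*(-5)*(-17) = -6*20*(-17) = -120*(-17) = 2040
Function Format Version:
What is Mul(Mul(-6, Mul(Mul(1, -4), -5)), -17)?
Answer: 2040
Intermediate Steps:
Mul(Mul(-6, Mul(Mul(1, -4), -5)), -17) = Mul(Mul(-6, Mul(-4, -5)), -17) = Mul(Mul(-6, 20), -17) = Mul(-120, -17) = 2040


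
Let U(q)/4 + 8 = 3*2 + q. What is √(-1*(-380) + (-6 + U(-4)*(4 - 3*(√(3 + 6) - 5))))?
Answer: √134 ≈ 11.576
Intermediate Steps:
U(q) = -8 + 4*q (U(q) = -32 + 4*(3*2 + q) = -32 + 4*(6 + q) = -32 + (24 + 4*q) = -8 + 4*q)
√(-1*(-380) + (-6 + U(-4)*(4 - 3*(√(3 + 6) - 5)))) = √(-1*(-380) + (-6 + (-8 + 4*(-4))*(4 - 3*(√(3 + 6) - 5)))) = √(380 + (-6 + (-8 - 16)*(4 - 3*(√9 - 5)))) = √(380 + (-6 - 24*(4 - 3*(3 - 5)))) = √(380 + (-6 - 24*(4 - 3*(-2)))) = √(380 + (-6 - 24*(4 - 1*(-6)))) = √(380 + (-6 - 24*(4 + 6))) = √(380 + (-6 - 24*10)) = √(380 + (-6 - 240)) = √(380 - 246) = √134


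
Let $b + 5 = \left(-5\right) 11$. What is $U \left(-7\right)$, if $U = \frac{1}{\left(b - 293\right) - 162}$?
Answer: $\frac{7}{515} \approx 0.013592$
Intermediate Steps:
$b = -60$ ($b = -5 - 55 = -60$)
$U = - \frac{1}{515}$ ($U = \frac{1}{\left(-60 - 293\right) - 162} = \frac{1}{-353 - 162} = \frac{1}{-515} = - \frac{1}{515} \approx -0.0019417$)
$U \left(-7\right) = \left(- \frac{1}{515}\right) \left(-7\right) = \frac{7}{515}$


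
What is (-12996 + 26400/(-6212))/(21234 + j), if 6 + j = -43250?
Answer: 10094694/17100083 ≈ 0.59033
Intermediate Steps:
j = -43256 (j = -6 - 43250 = -43256)
(-12996 + 26400/(-6212))/(21234 + j) = (-12996 + 26400/(-6212))/(21234 - 43256) = (-12996 + 26400*(-1/6212))/(-22022) = (-12996 - 6600/1553)*(-1/22022) = -20189388/1553*(-1/22022) = 10094694/17100083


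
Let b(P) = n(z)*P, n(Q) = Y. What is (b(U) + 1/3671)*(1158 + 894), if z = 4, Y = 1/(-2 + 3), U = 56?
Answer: 421844004/3671 ≈ 1.1491e+5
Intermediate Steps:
Y = 1 (Y = 1/1 = 1)
n(Q) = 1
b(P) = P (b(P) = 1*P = P)
(b(U) + 1/3671)*(1158 + 894) = (56 + 1/3671)*(1158 + 894) = (56 + 1/3671)*2052 = (205577/3671)*2052 = 421844004/3671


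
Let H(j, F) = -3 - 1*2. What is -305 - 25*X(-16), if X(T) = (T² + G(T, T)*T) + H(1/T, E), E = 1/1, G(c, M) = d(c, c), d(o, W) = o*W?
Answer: 95820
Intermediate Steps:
d(o, W) = W*o
G(c, M) = c² (G(c, M) = c*c = c²)
E = 1
H(j, F) = -5 (H(j, F) = -3 - 2 = -5)
X(T) = -5 + T² + T³ (X(T) = (T² + T²*T) - 5 = (T² + T³) - 5 = -5 + T² + T³)
-305 - 25*X(-16) = -305 - 25*(-5 + (-16)² + (-16)³) = -305 - 25*(-5 + 256 - 4096) = -305 - 25*(-3845) = -305 + 96125 = 95820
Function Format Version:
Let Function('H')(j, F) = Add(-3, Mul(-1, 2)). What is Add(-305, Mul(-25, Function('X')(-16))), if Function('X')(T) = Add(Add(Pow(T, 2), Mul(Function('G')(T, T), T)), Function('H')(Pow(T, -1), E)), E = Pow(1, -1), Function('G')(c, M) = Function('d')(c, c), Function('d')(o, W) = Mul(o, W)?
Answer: 95820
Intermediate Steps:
Function('d')(o, W) = Mul(W, o)
Function('G')(c, M) = Pow(c, 2) (Function('G')(c, M) = Mul(c, c) = Pow(c, 2))
E = 1
Function('H')(j, F) = -5 (Function('H')(j, F) = Add(-3, -2) = -5)
Function('X')(T) = Add(-5, Pow(T, 2), Pow(T, 3)) (Function('X')(T) = Add(Add(Pow(T, 2), Mul(Pow(T, 2), T)), -5) = Add(Add(Pow(T, 2), Pow(T, 3)), -5) = Add(-5, Pow(T, 2), Pow(T, 3)))
Add(-305, Mul(-25, Function('X')(-16))) = Add(-305, Mul(-25, Add(-5, Pow(-16, 2), Pow(-16, 3)))) = Add(-305, Mul(-25, Add(-5, 256, -4096))) = Add(-305, Mul(-25, -3845)) = Add(-305, 96125) = 95820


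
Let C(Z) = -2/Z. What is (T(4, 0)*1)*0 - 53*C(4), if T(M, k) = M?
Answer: 53/2 ≈ 26.500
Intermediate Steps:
(T(4, 0)*1)*0 - 53*C(4) = (4*1)*0 - (-106)/4 = 4*0 - (-106)/4 = 0 - 53*(-1/2) = 0 + 53/2 = 53/2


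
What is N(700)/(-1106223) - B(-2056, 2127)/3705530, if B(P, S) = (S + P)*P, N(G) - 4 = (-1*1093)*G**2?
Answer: 330788694881088/683190418865 ≈ 484.18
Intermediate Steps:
N(G) = 4 - 1093*G**2 (N(G) = 4 + (-1*1093)*G**2 = 4 - 1093*G**2)
B(P, S) = P*(P + S) (B(P, S) = (P + S)*P = P*(P + S))
N(700)/(-1106223) - B(-2056, 2127)/3705530 = (4 - 1093*700**2)/(-1106223) - (-2056)*(-2056 + 2127)/3705530 = (4 - 1093*490000)*(-1/1106223) - (-2056)*71*(1/3705530) = (4 - 535570000)*(-1/1106223) - 1*(-145976)*(1/3705530) = -535569996*(-1/1106223) + 145976*(1/3705530) = 178523332/368741 + 72988/1852765 = 330788694881088/683190418865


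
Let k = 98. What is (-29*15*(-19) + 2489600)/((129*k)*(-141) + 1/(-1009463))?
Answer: -2521502296495/1799390005687 ≈ -1.4013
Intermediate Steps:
(-29*15*(-19) + 2489600)/((129*k)*(-141) + 1/(-1009463)) = (-29*15*(-19) + 2489600)/((129*98)*(-141) + 1/(-1009463)) = (-435*(-19) + 2489600)/(12642*(-141) - 1/1009463) = (8265 + 2489600)/(-1782522 - 1/1009463) = 2497865/(-1799390005687/1009463) = 2497865*(-1009463/1799390005687) = -2521502296495/1799390005687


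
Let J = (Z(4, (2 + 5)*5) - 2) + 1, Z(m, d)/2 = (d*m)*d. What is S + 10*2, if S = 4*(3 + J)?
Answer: 39228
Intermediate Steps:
Z(m, d) = 2*m*d² (Z(m, d) = 2*((d*m)*d) = 2*(m*d²) = 2*m*d²)
J = 9799 (J = (2*4*((2 + 5)*5)² - 2) + 1 = (2*4*(7*5)² - 2) + 1 = (2*4*35² - 2) + 1 = (2*4*1225 - 2) + 1 = (9800 - 2) + 1 = 9798 + 1 = 9799)
S = 39208 (S = 4*(3 + 9799) = 4*9802 = 39208)
S + 10*2 = 39208 + 10*2 = 39208 + 20 = 39228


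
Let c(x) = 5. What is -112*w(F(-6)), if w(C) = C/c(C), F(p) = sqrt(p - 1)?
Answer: -112*I*sqrt(7)/5 ≈ -59.265*I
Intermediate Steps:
F(p) = sqrt(-1 + p)
w(C) = C/5
-112*w(F(-6)) = -112*sqrt(-1 - 6)/5 = -112*sqrt(-7)/5 = -112*I*sqrt(7)/5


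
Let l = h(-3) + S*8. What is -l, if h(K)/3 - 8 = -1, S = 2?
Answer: -37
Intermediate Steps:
h(K) = 21 (h(K) = 24 + 3*(-1) = 24 - 3 = 21)
l = 37 (l = 21 + 2*8 = 21 + 16 = 37)
-l = -1*37 = -37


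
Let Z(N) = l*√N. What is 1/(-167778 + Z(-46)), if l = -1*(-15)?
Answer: -9321/1563859313 - 5*I*√46/9383155878 ≈ -5.9603e-6 - 3.6141e-9*I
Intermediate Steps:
l = 15
Z(N) = 15*√N
1/(-167778 + Z(-46)) = 1/(-167778 + 15*√(-46)) = 1/(-167778 + 15*(I*√46)) = 1/(-167778 + 15*I*√46)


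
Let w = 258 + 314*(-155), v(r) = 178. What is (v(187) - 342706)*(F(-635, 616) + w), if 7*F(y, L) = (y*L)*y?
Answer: -12137612580864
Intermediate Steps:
F(y, L) = L*y**2/7 (F(y, L) = ((y*L)*y)/7 = ((L*y)*y)/7 = (L*y**2)/7 = L*y**2/7)
w = -48412 (w = 258 - 48670 = -48412)
(v(187) - 342706)*(F(-635, 616) + w) = (178 - 342706)*((1/7)*616*(-635)**2 - 48412) = -342528*((1/7)*616*403225 - 48412) = -342528*(35483800 - 48412) = -342528*35435388 = -12137612580864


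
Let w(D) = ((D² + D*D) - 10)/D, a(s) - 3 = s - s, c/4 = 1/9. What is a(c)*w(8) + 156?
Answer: 801/4 ≈ 200.25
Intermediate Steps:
c = 4/9 ≈ 0.44444
a(s) = 3 (a(s) = 3 + (s - s) = 3 + 0 = 3)
w(D) = (-10 + 2*D²)/D (w(D) = ((D² + D²) - 10)/D = (2*D² - 10)/D = (-10 + 2*D²)/D)
a(c)*w(8) + 156 = 3*(-10/8 + 2*8) + 156 = 3*(-10*⅛ + 16) + 156 = 3*(-5/4 + 16) + 156 = 3*(59/4) + 156 = 177/4 + 156 = 801/4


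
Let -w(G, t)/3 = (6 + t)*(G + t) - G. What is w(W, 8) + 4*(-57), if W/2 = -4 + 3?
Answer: -486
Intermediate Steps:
W = -2 (W = 2*(-4 + 3) = 2*(-1) = -2)
w(G, t) = 3*G - 3*(6 + t)*(G + t) (w(G, t) = -3*((6 + t)*(G + t) - G) = -3*(-G + (6 + t)*(G + t)) = 3*G - 3*(6 + t)*(G + t))
w(W, 8) + 4*(-57) = (-18*8 - 15*(-2) - 3*8**2 - 3*(-2)*8) + 4*(-57) = (-144 + 30 - 3*64 + 48) - 228 = (-144 + 30 - 192 + 48) - 228 = -258 - 228 = -486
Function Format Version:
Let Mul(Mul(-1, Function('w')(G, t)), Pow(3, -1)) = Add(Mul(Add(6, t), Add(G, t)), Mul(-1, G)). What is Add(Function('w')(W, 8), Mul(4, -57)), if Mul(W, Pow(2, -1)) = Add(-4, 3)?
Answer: -486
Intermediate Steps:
W = -2 (W = Mul(2, Add(-4, 3)) = Mul(2, -1) = -2)
Function('w')(G, t) = Add(Mul(3, G), Mul(-3, Add(6, t), Add(G, t))) (Function('w')(G, t) = Mul(-3, Add(Mul(Add(6, t), Add(G, t)), Mul(-1, G))) = Mul(-3, Add(Mul(-1, G), Mul(Add(6, t), Add(G, t)))) = Add(Mul(3, G), Mul(-3, Add(6, t), Add(G, t))))
Add(Function('w')(W, 8), Mul(4, -57)) = Add(Add(Mul(-18, 8), Mul(-15, -2), Mul(-3, Pow(8, 2)), Mul(-3, -2, 8)), Mul(4, -57)) = Add(Add(-144, 30, Mul(-3, 64), 48), -228) = Add(Add(-144, 30, -192, 48), -228) = Add(-258, -228) = -486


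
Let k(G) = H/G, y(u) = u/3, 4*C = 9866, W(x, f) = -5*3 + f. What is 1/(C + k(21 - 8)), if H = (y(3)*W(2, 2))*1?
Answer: 2/4931 ≈ 0.00040560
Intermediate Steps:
W(x, f) = -15 + f
C = 4933/2 (C = (¼)*9866 = 4933/2 ≈ 2466.5)
y(u) = u/3 (y(u) = u*(⅓) = u/3)
H = -13 (H = (((⅓)*3)*(-15 + 2))*1 = (1*(-13))*1 = -13*1 = -13)
k(G) = -13/G
1/(C + k(21 - 8)) = 1/(4933/2 - 13/(21 - 8)) = 1/(4933/2 - 13/13) = 1/(4933/2 - 13*1/13) = 1/(4933/2 - 1) = 1/(4931/2) = 2/4931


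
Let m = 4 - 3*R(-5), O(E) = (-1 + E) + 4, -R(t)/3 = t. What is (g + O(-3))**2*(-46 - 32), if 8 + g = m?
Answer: -187278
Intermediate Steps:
R(t) = -3*t
O(E) = 3 + E
m = -41 (m = 4 - (-9)*(-5) = 4 - 3*15 = 4 - 45 = -41)
g = -49 (g = -8 - 41 = -49)
(g + O(-3))**2*(-46 - 32) = (-49 + (3 - 3))**2*(-46 - 32) = (-49 + 0)**2*(-78) = (-49)**2*(-78) = 2401*(-78) = -187278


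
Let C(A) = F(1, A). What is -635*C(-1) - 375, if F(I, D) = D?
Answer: 260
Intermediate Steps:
C(A) = A
-635*C(-1) - 375 = -635*(-1) - 375 = 635 - 375 = 260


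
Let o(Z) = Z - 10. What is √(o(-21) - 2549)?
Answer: 2*I*√645 ≈ 50.794*I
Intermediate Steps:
o(Z) = -10 + Z
√(o(-21) - 2549) = √((-10 - 21) - 2549) = √(-31 - 2549) = √(-2580) = 2*I*√645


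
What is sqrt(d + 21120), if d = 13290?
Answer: sqrt(34410) ≈ 185.50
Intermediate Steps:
sqrt(d + 21120) = sqrt(13290 + 21120) = sqrt(34410)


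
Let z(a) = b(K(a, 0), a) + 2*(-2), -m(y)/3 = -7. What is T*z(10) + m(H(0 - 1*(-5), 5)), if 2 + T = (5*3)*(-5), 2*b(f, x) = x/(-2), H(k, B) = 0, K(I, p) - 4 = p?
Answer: 1043/2 ≈ 521.50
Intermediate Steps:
K(I, p) = 4 + p
m(y) = 21 (m(y) = -3*(-7) = 21)
b(f, x) = -x/4 (b(f, x) = (x/(-2))/2 = (x*(-½))/2 = (-x/2)/2 = -x/4)
z(a) = -4 - a/4 (z(a) = -a/4 + 2*(-2) = -a/4 - 4 = -4 - a/4)
T = -77 (T = -2 + (5*3)*(-5) = -2 + 15*(-5) = -2 - 75 = -77)
T*z(10) + m(H(0 - 1*(-5), 5)) = -77*(-4 - ¼*10) + 21 = -77*(-4 - 5/2) + 21 = -77*(-13/2) + 21 = 1001/2 + 21 = 1043/2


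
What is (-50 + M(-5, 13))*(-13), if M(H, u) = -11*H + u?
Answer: -234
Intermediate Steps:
M(H, u) = u - 11*H
(-50 + M(-5, 13))*(-13) = (-50 + (13 - 11*(-5)))*(-13) = (-50 + (13 + 55))*(-13) = (-50 + 68)*(-13) = 18*(-13) = -234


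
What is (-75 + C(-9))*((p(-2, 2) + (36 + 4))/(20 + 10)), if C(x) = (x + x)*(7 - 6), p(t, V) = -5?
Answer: -217/2 ≈ -108.50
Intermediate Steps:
C(x) = 2*x (C(x) = (2*x)*1 = 2*x)
(-75 + C(-9))*((p(-2, 2) + (36 + 4))/(20 + 10)) = (-75 + 2*(-9))*((-5 + (36 + 4))/(20 + 10)) = (-75 - 18)*((-5 + 40)/30) = -3255/30 = -93*7/6 = -217/2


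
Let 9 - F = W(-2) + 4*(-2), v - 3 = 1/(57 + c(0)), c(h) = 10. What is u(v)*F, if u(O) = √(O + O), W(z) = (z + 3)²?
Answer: 32*√6767/67 ≈ 39.289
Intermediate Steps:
v = 202/67 (v = 3 + 1/(57 + 10) = 3 + 1/67 = 202/67 ≈ 3.0149)
W(z) = (3 + z)²
u(O) = √2*√O (u(O) = √(2*O) = √2*√O)
F = 16 (F = 9 - ((3 - 2)² + 4*(-2)) = 9 - (1² - 8) = 9 - (1 - 8) = 9 - 1*(-7) = 9 + 7 = 16)
u(v)*F = (√2*√(202/67))*16 = (√2*(√13534/67))*16 = (2*√6767/67)*16 = 32*√6767/67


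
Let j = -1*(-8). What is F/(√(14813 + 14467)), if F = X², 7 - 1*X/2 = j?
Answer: √1830/1830 ≈ 0.023376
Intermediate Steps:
j = 8
X = -2 (X = 14 - 2*8 = 14 - 16 = -2)
F = 4 (F = (-2)² = 4)
F/(√(14813 + 14467)) = 4/(√(14813 + 14467)) = 4/(√29280) = 4/((4*√1830)) = 4*(√1830/7320) = √1830/1830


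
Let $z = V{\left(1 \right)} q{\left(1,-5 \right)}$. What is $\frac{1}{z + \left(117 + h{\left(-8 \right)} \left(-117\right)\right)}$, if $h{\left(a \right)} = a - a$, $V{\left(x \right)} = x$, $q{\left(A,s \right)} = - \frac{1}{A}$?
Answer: $\frac{1}{116} \approx 0.0086207$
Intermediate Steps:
$h{\left(a \right)} = 0$
$z = -1$ ($z = 1 \left(- 1^{-1}\right) = 1 \left(\left(-1\right) 1\right) = 1 \left(-1\right) = -1$)
$\frac{1}{z + \left(117 + h{\left(-8 \right)} \left(-117\right)\right)} = \frac{1}{-1 + \left(117 + 0 \left(-117\right)\right)} = \frac{1}{-1 + \left(117 + 0\right)} = \frac{1}{-1 + 117} = \frac{1}{116}$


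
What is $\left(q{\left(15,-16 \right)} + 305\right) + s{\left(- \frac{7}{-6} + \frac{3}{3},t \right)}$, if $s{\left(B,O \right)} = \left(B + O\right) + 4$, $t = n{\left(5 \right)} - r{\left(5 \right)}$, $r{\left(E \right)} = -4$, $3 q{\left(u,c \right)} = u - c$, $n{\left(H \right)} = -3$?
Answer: $\frac{645}{2} \approx 322.5$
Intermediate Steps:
$q{\left(u,c \right)} = - \frac{c}{3} + \frac{u}{3}$ ($q{\left(u,c \right)} = \frac{u - c}{3} = - \frac{c}{3} + \frac{u}{3}$)
$t = 1$ ($t = -3 - -4 = -3 + 4 = 1$)
$s{\left(B,O \right)} = 4 + B + O$
$\left(q{\left(15,-16 \right)} + 305\right) + s{\left(- \frac{7}{-6} + \frac{3}{3},t \right)} = \left(\left(\left(- \frac{1}{3}\right) \left(-16\right) + \frac{1}{3} \cdot 15\right) + 305\right) + \left(4 + \left(- \frac{7}{-6} + \frac{3}{3}\right) + 1\right) = \left(\left(\frac{16}{3} + 5\right) + 305\right) + \left(4 + \left(\left(-7\right) \left(- \frac{1}{6}\right) + 3 \cdot \frac{1}{3}\right) + 1\right) = \left(\frac{31}{3} + 305\right) + \left(4 + \left(\frac{7}{6} + 1\right) + 1\right) = \frac{946}{3} + \left(4 + \frac{13}{6} + 1\right) = \frac{946}{3} + \frac{43}{6} = \frac{645}{2}$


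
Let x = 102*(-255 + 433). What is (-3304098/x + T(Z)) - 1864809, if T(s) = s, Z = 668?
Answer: -5641441349/3026 ≈ -1.8643e+6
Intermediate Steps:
x = 18156 (x = 102*178 = 18156)
(-3304098/x + T(Z)) - 1864809 = (-3304098/18156 + 668) - 1864809 = (-3304098*1/18156 + 668) - 1864809 = (-550683/3026 + 668) - 1864809 = 1470685/3026 - 1864809 = -5641441349/3026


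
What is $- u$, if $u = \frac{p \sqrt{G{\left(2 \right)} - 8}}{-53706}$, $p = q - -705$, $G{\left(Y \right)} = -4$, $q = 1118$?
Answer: $\frac{1823 i \sqrt{3}}{26853} \approx 0.11759 i$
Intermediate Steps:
$p = 1823$ ($p = 1118 - -705 = 1118 + 705 = 1823$)
$u = - \frac{1823 i \sqrt{3}}{26853}$ ($u = \frac{1823 \sqrt{-4 - 8}}{-53706} = 1823 \sqrt{-12} \left(- \frac{1}{53706}\right) = 1823 \cdot 2 i \sqrt{3} \left(- \frac{1}{53706}\right) = 3646 i \sqrt{3} \left(- \frac{1}{53706}\right) = - \frac{1823 i \sqrt{3}}{26853} \approx - 0.11759 i$)
$- u = - \frac{\left(-1823\right) i \sqrt{3}}{26853} = \frac{1823 i \sqrt{3}}{26853}$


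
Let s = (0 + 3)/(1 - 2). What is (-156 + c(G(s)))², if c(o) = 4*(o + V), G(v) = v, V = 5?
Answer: 21904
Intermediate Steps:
s = -3 (s = 3/(-1) = 3*(-1) = -3)
c(o) = 20 + 4*o (c(o) = 4*(o + 5) = 4*(5 + o) = 20 + 4*o)
(-156 + c(G(s)))² = (-156 + (20 + 4*(-3)))² = (-156 + (20 - 12))² = (-156 + 8)² = (-148)² = 21904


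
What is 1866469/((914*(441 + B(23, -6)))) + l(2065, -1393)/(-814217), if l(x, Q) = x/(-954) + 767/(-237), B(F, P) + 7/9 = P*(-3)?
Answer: 515406122356291019/115651291885033896 ≈ 4.4566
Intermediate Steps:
B(F, P) = -7/9 - 3*P (B(F, P) = -7/9 + P*(-3) = -7/9 - 3*P)
l(x, Q) = -767/237 - x/954 (l(x, Q) = x*(-1/954) + 767*(-1/237) = -x/954 - 767/237 = -767/237 - x/954)
1866469/((914*(441 + B(23, -6)))) + l(2065, -1393)/(-814217) = 1866469/((914*(441 + (-7/9 - 3*(-6))))) + (-767/237 - 1/954*2065)/(-814217) = 1866469/((914*(441 + (-7/9 + 18)))) + (-767/237 - 2065/954)*(-1/814217) = 1866469/((914*(441 + 155/9))) - 407041/75366*(-1/814217) = 1866469/((914*(4124/9))) + 407041/61364278422 = 1866469/(3769336/9) + 407041/61364278422 = 1866469*(9/3769336) + 407041/61364278422 = 16798221/3769336 + 407041/61364278422 = 515406122356291019/115651291885033896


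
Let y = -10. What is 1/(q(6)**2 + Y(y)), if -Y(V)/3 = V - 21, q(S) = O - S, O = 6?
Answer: 1/93 ≈ 0.010753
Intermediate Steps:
q(S) = 6 - S
Y(V) = 63 - 3*V (Y(V) = -3*(V - 21) = -3*(-21 + V) = 63 - 3*V)
1/(q(6)**2 + Y(y)) = 1/((6 - 1*6)**2 + (63 - 3*(-10))) = 1/((6 - 6)**2 + (63 + 30)) = 1/(0**2 + 93) = 1/(0 + 93) = 1/93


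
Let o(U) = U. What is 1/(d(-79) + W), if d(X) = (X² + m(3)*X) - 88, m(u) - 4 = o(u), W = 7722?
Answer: 1/13322 ≈ 7.5064e-5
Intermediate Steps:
m(u) = 4 + u
d(X) = -88 + X² + 7*X (d(X) = (X² + (4 + 3)*X) - 88 = (X² + 7*X) - 88 = -88 + X² + 7*X)
1/(d(-79) + W) = 1/((-88 + (-79)² + 7*(-79)) + 7722) = 1/((-88 + 6241 - 553) + 7722) = 1/(5600 + 7722) = 1/13322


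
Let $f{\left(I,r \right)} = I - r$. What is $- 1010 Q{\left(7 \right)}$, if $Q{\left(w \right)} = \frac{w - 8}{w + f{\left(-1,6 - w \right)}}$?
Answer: $\frac{1010}{7} \approx 144.29$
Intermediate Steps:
$Q{\left(w \right)} = \frac{-8 + w}{-7 + 2 w}$ ($Q{\left(w \right)} = \frac{w - 8}{w - \left(7 - w\right)} = \frac{-8 + w}{w + \left(-1 + \left(-6 + w\right)\right)} = \frac{-8 + w}{w + \left(-7 + w\right)} = \frac{-8 + w}{-7 + 2 w}$)
$- 1010 Q{\left(7 \right)} = - 1010 \frac{-8 + 7}{-7 + 2 \cdot 7} = - 1010 \frac{1}{-7 + 14} \left(-1\right) = - 1010 \cdot \frac{1}{7} \left(-1\right) = \left(-1010\right) \left(- \frac{1}{7}\right) = \frac{1010}{7}$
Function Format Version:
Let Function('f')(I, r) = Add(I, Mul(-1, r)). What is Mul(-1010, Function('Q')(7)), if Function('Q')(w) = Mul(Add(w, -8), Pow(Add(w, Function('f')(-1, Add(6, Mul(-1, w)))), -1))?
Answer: Rational(1010, 7) ≈ 144.29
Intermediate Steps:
Function('Q')(w) = Mul(Pow(Add(-7, Mul(2, w)), -1), Add(-8, w)) (Function('Q')(w) = Mul(Add(w, -8), Pow(Add(w, Add(-1, Mul(-1, Add(6, Mul(-1, w))))), -1)) = Mul(Add(-8, w), Pow(Add(w, Add(-1, Add(-6, w))), -1)) = Mul(Add(-8, w), Pow(Add(w, Add(-7, w)), -1)) = Mul(Add(-8, w), Pow(Add(-7, Mul(2, w)), -1)) = Mul(Pow(Add(-7, Mul(2, w)), -1), Add(-8, w)))
Mul(-1010, Function('Q')(7)) = Mul(-1010, Mul(Pow(Add(-7, Mul(2, 7)), -1), Add(-8, 7))) = Mul(-1010, Mul(Pow(Add(-7, 14), -1), -1)) = Mul(-1010, Mul(Pow(7, -1), -1)) = Mul(-1010, Mul(Rational(1, 7), -1)) = Mul(-1010, Rational(-1, 7)) = Rational(1010, 7)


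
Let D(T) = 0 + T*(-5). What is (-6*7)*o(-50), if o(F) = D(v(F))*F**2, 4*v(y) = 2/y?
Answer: -5250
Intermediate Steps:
v(y) = 1/(2*y) (v(y) = (2/y)/4 = 1/(2*y))
D(T) = -5*T (D(T) = 0 - 5*T = -5*T)
o(F) = -5*F/2 (o(F) = (-5/(2*F))*F**2 = -5*F/2)
(-6*7)*o(-50) = (-6*7)*(-5/2*(-50)) = -42*125 = -5250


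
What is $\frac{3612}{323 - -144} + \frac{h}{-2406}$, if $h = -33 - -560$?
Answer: $\frac{8444363}{1123602} \approx 7.5154$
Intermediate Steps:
$h = 527$ ($h = -33 + 560 = 527$)
$\frac{3612}{323 - -144} + \frac{h}{-2406} = \frac{3612}{323 - -144} + \frac{527}{-2406} = \frac{3612}{323 + 144} + 527 \left(- \frac{1}{2406}\right) = \frac{3612}{467} - \frac{527}{2406} = \frac{8444363}{1123602}$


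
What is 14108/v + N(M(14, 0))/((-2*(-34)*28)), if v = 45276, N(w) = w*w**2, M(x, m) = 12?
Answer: 234595/192423 ≈ 1.2192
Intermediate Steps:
N(w) = w**3
14108/v + N(M(14, 0))/((-2*(-34)*28)) = 14108/45276 + 12**3/((-2*(-34)*28)) = 14108*(1/45276) + 1728/((68*28)) = 3527/11319 + 1728/1904 = 3527/11319 + 1728*(1/1904) = 3527/11319 + 108/119 = 234595/192423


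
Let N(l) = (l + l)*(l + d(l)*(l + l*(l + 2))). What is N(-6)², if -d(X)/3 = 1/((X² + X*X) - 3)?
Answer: 3504384/529 ≈ 6624.5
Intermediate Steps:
d(X) = -3/(-3 + 2*X²) (d(X) = -3/((X² + X*X) - 3) = -3/((X² + X²) - 3) = -3/(2*X² - 3) = -3/(-3 + 2*X²))
N(l) = 2*l*(l - 3*(l + l*(2 + l))/(-3 + 2*l²)) (N(l) = (l + l)*(l + (-3/(-3 + 2*l²))*(l + l*(l + 2))) = (2*l)*(l + (-3/(-3 + 2*l²))*(l + l*(2 + l))) = (2*l)*(l - 3*(l + l*(2 + l))/(-3 + 2*l²)) = 2*l*(l - 3*(l + l*(2 + l))/(-3 + 2*l²)))
N(-6)² = ((-6)²*(-24 - 6*(-6) + 4*(-6)²)/(-3 + 2*(-6)²))² = (36*(-24 + 36 + 4*36)/(-3 + 2*36))² = (36*(-24 + 36 + 144)/(-3 + 72))² = (36*156/69)² = (36*(1/69)*156)² = (1872/23)² = 3504384/529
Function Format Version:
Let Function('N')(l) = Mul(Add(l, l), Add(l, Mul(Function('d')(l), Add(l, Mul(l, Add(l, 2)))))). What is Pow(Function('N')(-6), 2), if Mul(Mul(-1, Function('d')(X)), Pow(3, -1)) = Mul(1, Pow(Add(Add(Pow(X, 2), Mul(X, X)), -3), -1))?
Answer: Rational(3504384, 529) ≈ 6624.5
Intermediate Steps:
Function('d')(X) = Mul(-3, Pow(Add(-3, Mul(2, Pow(X, 2))), -1)) (Function('d')(X) = Mul(-3, Mul(1, Pow(Add(Add(Pow(X, 2), Mul(X, X)), -3), -1))) = Mul(-3, Mul(1, Pow(Add(Add(Pow(X, 2), Pow(X, 2)), -3), -1))) = Mul(-3, Mul(1, Pow(Add(Mul(2, Pow(X, 2)), -3), -1))) = Mul(-3, Mul(1, Pow(Add(-3, Mul(2, Pow(X, 2))), -1))) = Mul(-3, Pow(Add(-3, Mul(2, Pow(X, 2))), -1)))
Function('N')(l) = Mul(2, l, Add(l, Mul(-3, Pow(Add(-3, Mul(2, Pow(l, 2))), -1), Add(l, Mul(l, Add(2, l)))))) (Function('N')(l) = Mul(Add(l, l), Add(l, Mul(Mul(-3, Pow(Add(-3, Mul(2, Pow(l, 2))), -1)), Add(l, Mul(l, Add(l, 2)))))) = Mul(Mul(2, l), Add(l, Mul(Mul(-3, Pow(Add(-3, Mul(2, Pow(l, 2))), -1)), Add(l, Mul(l, Add(2, l)))))) = Mul(Mul(2, l), Add(l, Mul(-3, Pow(Add(-3, Mul(2, Pow(l, 2))), -1), Add(l, Mul(l, Add(2, l)))))) = Mul(2, l, Add(l, Mul(-3, Pow(Add(-3, Mul(2, Pow(l, 2))), -1), Add(l, Mul(l, Add(2, l)))))))
Pow(Function('N')(-6), 2) = Pow(Mul(Pow(-6, 2), Pow(Add(-3, Mul(2, Pow(-6, 2))), -1), Add(-24, Mul(-6, -6), Mul(4, Pow(-6, 2)))), 2) = Pow(Mul(36, Pow(Add(-3, Mul(2, 36)), -1), Add(-24, 36, Mul(4, 36))), 2) = Pow(Mul(36, Pow(Add(-3, 72), -1), Add(-24, 36, 144)), 2) = Pow(Mul(36, Pow(69, -1), 156), 2) = Pow(Mul(36, Rational(1, 69), 156), 2) = Pow(Rational(1872, 23), 2) = Rational(3504384, 529)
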